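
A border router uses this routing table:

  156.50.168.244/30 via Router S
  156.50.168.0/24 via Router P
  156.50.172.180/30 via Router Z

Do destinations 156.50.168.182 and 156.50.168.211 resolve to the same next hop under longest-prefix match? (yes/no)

156.50.168.182: longest match 156.50.168.0/24 -> Router P
156.50.168.211: longest match 156.50.168.0/24 -> Router P

yes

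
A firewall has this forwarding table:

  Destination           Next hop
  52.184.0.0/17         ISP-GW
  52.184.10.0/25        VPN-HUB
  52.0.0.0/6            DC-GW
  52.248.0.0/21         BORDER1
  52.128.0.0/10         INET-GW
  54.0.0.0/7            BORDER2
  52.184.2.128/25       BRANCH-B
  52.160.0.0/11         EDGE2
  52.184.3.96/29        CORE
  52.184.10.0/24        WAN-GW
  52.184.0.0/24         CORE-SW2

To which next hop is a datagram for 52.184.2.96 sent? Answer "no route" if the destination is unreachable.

ISP-GW

Routes whose prefix contains 52.184.2.96:
  52.0.0.0/6 (52.0.0.0 - 55.255.255.255) -> DC-GW
  52.128.0.0/10 (52.128.0.0 - 52.191.255.255) -> INET-GW
  52.160.0.0/11 (52.160.0.0 - 52.191.255.255) -> EDGE2
  52.184.0.0/17 (52.184.0.0 - 52.184.127.255) -> ISP-GW
More-specific entries that do NOT match:
  52.184.3.96/29 (52.184.3.96 - 52.184.3.103) does not contain 52.184.2.96
  52.184.10.0/25 (52.184.10.0 - 52.184.10.127) does not contain 52.184.2.96
  52.184.2.128/25 (52.184.2.128 - 52.184.2.255) does not contain 52.184.2.96
  52.184.10.0/24 (52.184.10.0 - 52.184.10.255) does not contain 52.184.2.96
  52.184.0.0/24 (52.184.0.0 - 52.184.0.255) does not contain 52.184.2.96
  52.248.0.0/21 (52.248.0.0 - 52.248.7.255) does not contain 52.184.2.96
Longest matching prefix is /17 -> next hop ISP-GW.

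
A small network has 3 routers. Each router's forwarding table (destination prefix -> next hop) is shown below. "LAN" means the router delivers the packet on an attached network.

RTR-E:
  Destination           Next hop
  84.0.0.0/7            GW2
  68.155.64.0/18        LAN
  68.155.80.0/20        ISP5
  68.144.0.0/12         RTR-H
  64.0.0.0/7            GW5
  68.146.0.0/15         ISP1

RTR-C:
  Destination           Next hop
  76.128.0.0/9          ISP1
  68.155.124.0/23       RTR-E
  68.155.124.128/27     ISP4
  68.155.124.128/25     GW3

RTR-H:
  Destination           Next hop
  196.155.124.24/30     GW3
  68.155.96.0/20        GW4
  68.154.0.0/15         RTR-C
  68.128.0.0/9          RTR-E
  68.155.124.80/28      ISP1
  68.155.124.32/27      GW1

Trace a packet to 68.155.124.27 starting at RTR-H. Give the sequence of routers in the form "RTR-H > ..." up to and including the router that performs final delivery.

At RTR-H: longest match for 68.155.124.27 is 68.154.0.0/15 -> RTR-C
At RTR-C: longest match for 68.155.124.27 is 68.155.124.0/23 -> RTR-E
At RTR-E: longest match for 68.155.124.27 is 68.155.64.0/18 -> LAN

RTR-H > RTR-C > RTR-E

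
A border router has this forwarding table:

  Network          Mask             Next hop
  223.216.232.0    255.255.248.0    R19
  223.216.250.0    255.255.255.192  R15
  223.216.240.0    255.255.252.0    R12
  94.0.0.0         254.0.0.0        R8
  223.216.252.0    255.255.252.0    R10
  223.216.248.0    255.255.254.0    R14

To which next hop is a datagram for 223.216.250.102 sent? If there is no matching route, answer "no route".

No entry's prefix contains 223.216.250.102; there is no default route.

no route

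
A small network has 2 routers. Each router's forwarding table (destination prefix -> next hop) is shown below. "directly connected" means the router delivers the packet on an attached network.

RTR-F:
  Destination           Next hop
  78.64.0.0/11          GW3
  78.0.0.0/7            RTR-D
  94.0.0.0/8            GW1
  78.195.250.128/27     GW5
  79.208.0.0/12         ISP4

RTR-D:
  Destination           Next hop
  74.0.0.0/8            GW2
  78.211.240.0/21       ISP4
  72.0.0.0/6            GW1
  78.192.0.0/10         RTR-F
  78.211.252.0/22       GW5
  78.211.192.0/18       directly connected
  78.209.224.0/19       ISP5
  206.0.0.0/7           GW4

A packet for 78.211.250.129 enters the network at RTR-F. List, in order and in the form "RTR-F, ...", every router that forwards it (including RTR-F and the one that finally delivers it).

At RTR-F: longest match for 78.211.250.129 is 78.0.0.0/7 -> RTR-D
At RTR-D: longest match for 78.211.250.129 is 78.211.192.0/18 -> directly connected

RTR-F, RTR-D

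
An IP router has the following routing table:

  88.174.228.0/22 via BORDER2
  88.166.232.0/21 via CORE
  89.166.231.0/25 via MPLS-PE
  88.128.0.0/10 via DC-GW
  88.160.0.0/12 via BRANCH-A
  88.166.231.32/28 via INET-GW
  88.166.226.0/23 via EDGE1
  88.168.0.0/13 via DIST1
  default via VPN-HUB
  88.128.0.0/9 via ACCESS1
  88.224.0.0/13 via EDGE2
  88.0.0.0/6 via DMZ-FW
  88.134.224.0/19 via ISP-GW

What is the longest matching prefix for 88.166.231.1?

88.160.0.0/12

Entries matching 88.166.231.1:
  0.0.0.0/0 (default, matches everything)
  88.0.0.0/6 (88.0.0.0 - 91.255.255.255)
  88.128.0.0/9 (88.128.0.0 - 88.255.255.255)
  88.128.0.0/10 (88.128.0.0 - 88.191.255.255)
  88.160.0.0/12 (88.160.0.0 - 88.175.255.255)
Most specific is 88.160.0.0/12.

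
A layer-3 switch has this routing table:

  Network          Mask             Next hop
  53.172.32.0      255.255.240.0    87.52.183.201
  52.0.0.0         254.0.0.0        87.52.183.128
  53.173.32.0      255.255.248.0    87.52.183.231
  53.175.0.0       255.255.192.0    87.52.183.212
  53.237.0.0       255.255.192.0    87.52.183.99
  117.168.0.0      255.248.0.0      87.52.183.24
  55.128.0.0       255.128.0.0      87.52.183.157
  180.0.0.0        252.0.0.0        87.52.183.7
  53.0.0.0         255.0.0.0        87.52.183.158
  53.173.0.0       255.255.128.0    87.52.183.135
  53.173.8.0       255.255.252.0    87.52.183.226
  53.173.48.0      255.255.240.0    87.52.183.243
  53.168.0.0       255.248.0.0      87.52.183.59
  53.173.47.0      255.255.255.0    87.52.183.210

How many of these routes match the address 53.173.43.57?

4

Prefixes containing 53.173.43.57:
  52.0.0.0/7 (52.0.0.0 - 53.255.255.255)
  53.0.0.0/8 (53.0.0.0 - 53.255.255.255)
  53.168.0.0/13 (53.168.0.0 - 53.175.255.255)
  53.173.0.0/17 (53.173.0.0 - 53.173.127.255)
Total matching entries: 4.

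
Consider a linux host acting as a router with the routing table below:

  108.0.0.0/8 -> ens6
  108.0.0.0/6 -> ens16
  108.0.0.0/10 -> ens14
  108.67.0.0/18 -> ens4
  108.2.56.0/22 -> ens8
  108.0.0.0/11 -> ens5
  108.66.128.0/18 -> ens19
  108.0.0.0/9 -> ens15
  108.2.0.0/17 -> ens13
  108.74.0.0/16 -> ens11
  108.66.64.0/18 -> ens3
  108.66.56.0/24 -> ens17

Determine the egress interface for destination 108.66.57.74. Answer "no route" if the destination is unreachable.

ens15

Routes whose prefix contains 108.66.57.74:
  108.0.0.0/6 (108.0.0.0 - 111.255.255.255) -> ens16
  108.0.0.0/8 (108.0.0.0 - 108.255.255.255) -> ens6
  108.0.0.0/9 (108.0.0.0 - 108.127.255.255) -> ens15
More-specific entries that do NOT match:
  108.66.56.0/24 (108.66.56.0 - 108.66.56.255) does not contain 108.66.57.74
  108.2.56.0/22 (108.2.56.0 - 108.2.59.255) does not contain 108.66.57.74
  108.67.0.0/18 (108.67.0.0 - 108.67.63.255) does not contain 108.66.57.74
  108.66.128.0/18 (108.66.128.0 - 108.66.191.255) does not contain 108.66.57.74
  108.66.64.0/18 (108.66.64.0 - 108.66.127.255) does not contain 108.66.57.74
  108.2.0.0/17 (108.2.0.0 - 108.2.127.255) does not contain 108.66.57.74
  108.74.0.0/16 (108.74.0.0 - 108.74.255.255) does not contain 108.66.57.74
  108.0.0.0/11 (108.0.0.0 - 108.31.255.255) does not contain 108.66.57.74
  108.0.0.0/10 (108.0.0.0 - 108.63.255.255) does not contain 108.66.57.74
Longest matching prefix is /9 -> interface ens15.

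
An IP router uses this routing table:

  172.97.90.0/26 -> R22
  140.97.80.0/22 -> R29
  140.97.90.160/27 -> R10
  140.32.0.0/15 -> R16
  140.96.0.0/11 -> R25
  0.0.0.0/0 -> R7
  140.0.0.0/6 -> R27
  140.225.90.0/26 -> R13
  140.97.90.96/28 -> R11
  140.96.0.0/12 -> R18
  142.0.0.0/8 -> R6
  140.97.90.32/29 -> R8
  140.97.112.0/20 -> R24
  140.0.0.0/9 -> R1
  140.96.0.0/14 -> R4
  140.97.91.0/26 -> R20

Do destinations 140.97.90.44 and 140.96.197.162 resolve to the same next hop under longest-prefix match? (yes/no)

yes

140.97.90.44: longest match 140.96.0.0/14 -> R4
140.96.197.162: longest match 140.96.0.0/14 -> R4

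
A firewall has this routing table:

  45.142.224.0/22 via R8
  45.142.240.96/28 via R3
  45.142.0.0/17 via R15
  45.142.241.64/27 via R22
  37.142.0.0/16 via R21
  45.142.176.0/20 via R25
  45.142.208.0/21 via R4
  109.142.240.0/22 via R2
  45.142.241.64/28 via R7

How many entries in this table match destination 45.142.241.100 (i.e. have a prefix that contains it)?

0

No listed prefix contains 45.142.241.100.
Total matching entries: 0.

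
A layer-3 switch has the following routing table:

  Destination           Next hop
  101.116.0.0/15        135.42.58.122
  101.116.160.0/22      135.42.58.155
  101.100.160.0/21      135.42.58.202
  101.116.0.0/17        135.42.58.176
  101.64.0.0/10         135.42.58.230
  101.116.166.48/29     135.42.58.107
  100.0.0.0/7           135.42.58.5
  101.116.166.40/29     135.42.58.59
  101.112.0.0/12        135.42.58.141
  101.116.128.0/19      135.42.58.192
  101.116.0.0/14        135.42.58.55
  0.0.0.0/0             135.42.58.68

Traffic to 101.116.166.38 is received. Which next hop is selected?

Routes whose prefix contains 101.116.166.38:
  0.0.0.0/0 (default, matches everything) -> 135.42.58.68
  100.0.0.0/7 (100.0.0.0 - 101.255.255.255) -> 135.42.58.5
  101.64.0.0/10 (101.64.0.0 - 101.127.255.255) -> 135.42.58.230
  101.112.0.0/12 (101.112.0.0 - 101.127.255.255) -> 135.42.58.141
  101.116.0.0/14 (101.116.0.0 - 101.119.255.255) -> 135.42.58.55
  101.116.0.0/15 (101.116.0.0 - 101.117.255.255) -> 135.42.58.122
More-specific entries that do NOT match:
  101.116.166.48/29 (101.116.166.48 - 101.116.166.55) does not contain 101.116.166.38
  101.116.166.40/29 (101.116.166.40 - 101.116.166.47) does not contain 101.116.166.38
  101.116.160.0/22 (101.116.160.0 - 101.116.163.255) does not contain 101.116.166.38
  101.100.160.0/21 (101.100.160.0 - 101.100.167.255) does not contain 101.116.166.38
  101.116.128.0/19 (101.116.128.0 - 101.116.159.255) does not contain 101.116.166.38
  101.116.0.0/17 (101.116.0.0 - 101.116.127.255) does not contain 101.116.166.38
Longest matching prefix is /15 -> next hop 135.42.58.122.

135.42.58.122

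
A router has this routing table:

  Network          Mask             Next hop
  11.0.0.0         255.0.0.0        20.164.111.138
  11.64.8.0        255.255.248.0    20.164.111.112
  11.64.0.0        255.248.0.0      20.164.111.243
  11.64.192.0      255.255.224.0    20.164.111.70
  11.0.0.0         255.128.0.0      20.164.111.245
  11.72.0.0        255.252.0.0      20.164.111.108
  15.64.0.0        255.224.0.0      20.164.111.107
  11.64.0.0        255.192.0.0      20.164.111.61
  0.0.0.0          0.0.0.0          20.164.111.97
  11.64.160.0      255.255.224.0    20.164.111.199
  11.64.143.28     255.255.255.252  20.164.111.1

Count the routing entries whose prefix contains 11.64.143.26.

5

Prefixes containing 11.64.143.26:
  0.0.0.0/0 (default, matches everything)
  11.0.0.0/8 (11.0.0.0 - 11.255.255.255)
  11.0.0.0/9 (11.0.0.0 - 11.127.255.255)
  11.64.0.0/10 (11.64.0.0 - 11.127.255.255)
  11.64.0.0/13 (11.64.0.0 - 11.71.255.255)
Total matching entries: 5.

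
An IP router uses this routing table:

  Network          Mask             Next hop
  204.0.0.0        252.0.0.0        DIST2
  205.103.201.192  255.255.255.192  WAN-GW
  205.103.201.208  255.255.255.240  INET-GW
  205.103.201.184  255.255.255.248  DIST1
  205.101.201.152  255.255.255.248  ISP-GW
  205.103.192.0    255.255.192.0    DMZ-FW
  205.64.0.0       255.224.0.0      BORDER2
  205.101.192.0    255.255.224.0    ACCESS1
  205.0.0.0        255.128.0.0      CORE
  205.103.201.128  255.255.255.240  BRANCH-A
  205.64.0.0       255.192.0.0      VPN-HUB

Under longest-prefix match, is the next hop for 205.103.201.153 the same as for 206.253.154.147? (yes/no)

205.103.201.153: longest match 205.103.192.0/18 -> DMZ-FW
206.253.154.147: longest match 204.0.0.0/6 -> DIST2

no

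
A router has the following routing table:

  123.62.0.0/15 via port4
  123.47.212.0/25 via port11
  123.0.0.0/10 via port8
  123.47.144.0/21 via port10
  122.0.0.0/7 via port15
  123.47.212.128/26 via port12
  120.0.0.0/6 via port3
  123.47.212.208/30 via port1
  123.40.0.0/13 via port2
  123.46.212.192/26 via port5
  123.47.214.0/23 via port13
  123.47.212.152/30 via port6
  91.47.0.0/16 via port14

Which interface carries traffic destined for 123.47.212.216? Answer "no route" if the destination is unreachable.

port2

Routes whose prefix contains 123.47.212.216:
  120.0.0.0/6 (120.0.0.0 - 123.255.255.255) -> port3
  122.0.0.0/7 (122.0.0.0 - 123.255.255.255) -> port15
  123.0.0.0/10 (123.0.0.0 - 123.63.255.255) -> port8
  123.40.0.0/13 (123.40.0.0 - 123.47.255.255) -> port2
More-specific entries that do NOT match:
  123.47.212.208/30 (123.47.212.208 - 123.47.212.211) does not contain 123.47.212.216
  123.47.212.152/30 (123.47.212.152 - 123.47.212.155) does not contain 123.47.212.216
  123.47.212.128/26 (123.47.212.128 - 123.47.212.191) does not contain 123.47.212.216
  123.46.212.192/26 (123.46.212.192 - 123.46.212.255) does not contain 123.47.212.216
  123.47.212.0/25 (123.47.212.0 - 123.47.212.127) does not contain 123.47.212.216
  123.47.214.0/23 (123.47.214.0 - 123.47.215.255) does not contain 123.47.212.216
  123.47.144.0/21 (123.47.144.0 - 123.47.151.255) does not contain 123.47.212.216
  91.47.0.0/16 (91.47.0.0 - 91.47.255.255) does not contain 123.47.212.216
  123.62.0.0/15 (123.62.0.0 - 123.63.255.255) does not contain 123.47.212.216
Longest matching prefix is /13 -> interface port2.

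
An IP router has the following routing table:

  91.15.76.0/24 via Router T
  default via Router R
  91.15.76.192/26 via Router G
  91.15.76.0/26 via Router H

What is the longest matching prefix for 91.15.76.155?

91.15.76.0/24

Entries matching 91.15.76.155:
  0.0.0.0/0 (default, matches everything)
  91.15.76.0/24 (91.15.76.0 - 91.15.76.255)
Most specific is 91.15.76.0/24.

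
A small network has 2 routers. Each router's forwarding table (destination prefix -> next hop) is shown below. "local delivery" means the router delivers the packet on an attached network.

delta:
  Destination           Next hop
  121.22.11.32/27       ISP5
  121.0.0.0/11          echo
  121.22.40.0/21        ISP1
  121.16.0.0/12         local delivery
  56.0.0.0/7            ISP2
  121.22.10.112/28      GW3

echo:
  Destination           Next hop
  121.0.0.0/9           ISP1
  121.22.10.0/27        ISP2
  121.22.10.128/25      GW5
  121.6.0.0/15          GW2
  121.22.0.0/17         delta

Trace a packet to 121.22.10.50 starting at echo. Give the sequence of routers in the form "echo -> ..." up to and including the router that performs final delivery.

At echo: longest match for 121.22.10.50 is 121.22.0.0/17 -> delta
At delta: longest match for 121.22.10.50 is 121.16.0.0/12 -> local delivery

echo -> delta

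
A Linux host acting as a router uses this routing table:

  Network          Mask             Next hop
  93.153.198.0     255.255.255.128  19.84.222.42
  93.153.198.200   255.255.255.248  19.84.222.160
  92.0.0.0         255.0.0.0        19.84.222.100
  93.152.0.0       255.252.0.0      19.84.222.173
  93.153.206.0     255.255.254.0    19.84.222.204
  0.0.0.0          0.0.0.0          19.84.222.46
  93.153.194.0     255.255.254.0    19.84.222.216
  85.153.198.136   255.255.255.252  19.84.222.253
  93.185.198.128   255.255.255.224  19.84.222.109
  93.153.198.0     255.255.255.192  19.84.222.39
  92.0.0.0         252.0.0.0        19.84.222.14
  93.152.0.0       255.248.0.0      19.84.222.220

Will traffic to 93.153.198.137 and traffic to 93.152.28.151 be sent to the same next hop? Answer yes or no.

93.153.198.137: longest match 93.152.0.0/14 -> 19.84.222.173
93.152.28.151: longest match 93.152.0.0/14 -> 19.84.222.173

yes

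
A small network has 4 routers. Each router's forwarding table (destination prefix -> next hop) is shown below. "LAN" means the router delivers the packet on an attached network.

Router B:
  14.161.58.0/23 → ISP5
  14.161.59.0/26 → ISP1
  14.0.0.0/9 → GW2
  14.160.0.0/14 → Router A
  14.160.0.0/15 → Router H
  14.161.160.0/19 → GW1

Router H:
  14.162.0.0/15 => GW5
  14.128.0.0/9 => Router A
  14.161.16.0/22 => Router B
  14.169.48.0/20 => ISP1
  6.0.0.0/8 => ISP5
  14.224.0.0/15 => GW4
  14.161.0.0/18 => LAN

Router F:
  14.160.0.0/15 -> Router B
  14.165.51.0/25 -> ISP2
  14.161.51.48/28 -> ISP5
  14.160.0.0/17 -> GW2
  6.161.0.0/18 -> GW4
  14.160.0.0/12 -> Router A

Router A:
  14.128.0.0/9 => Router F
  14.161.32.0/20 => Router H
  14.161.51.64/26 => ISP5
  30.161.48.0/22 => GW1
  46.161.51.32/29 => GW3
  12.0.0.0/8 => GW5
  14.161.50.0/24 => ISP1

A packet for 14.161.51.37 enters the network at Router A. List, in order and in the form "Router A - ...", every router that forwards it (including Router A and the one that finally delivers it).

At Router A: longest match for 14.161.51.37 is 14.128.0.0/9 -> Router F
At Router F: longest match for 14.161.51.37 is 14.160.0.0/15 -> Router B
At Router B: longest match for 14.161.51.37 is 14.160.0.0/15 -> Router H
At Router H: longest match for 14.161.51.37 is 14.161.0.0/18 -> LAN

Router A - Router F - Router B - Router H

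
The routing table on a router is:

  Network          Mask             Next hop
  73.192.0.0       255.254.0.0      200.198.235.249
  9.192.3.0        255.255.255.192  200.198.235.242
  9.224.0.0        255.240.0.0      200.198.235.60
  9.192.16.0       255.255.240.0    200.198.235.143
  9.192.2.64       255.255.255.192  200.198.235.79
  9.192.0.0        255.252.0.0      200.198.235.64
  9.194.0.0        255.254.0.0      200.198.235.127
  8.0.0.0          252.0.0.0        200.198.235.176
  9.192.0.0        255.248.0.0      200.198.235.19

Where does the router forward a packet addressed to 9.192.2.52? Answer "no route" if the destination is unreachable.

Routes whose prefix contains 9.192.2.52:
  8.0.0.0/6 (8.0.0.0 - 11.255.255.255) -> 200.198.235.176
  9.192.0.0/13 (9.192.0.0 - 9.199.255.255) -> 200.198.235.19
  9.192.0.0/14 (9.192.0.0 - 9.195.255.255) -> 200.198.235.64
More-specific entries that do NOT match:
  9.192.3.0/26 (9.192.3.0 - 9.192.3.63) does not contain 9.192.2.52
  9.192.2.64/26 (9.192.2.64 - 9.192.2.127) does not contain 9.192.2.52
  9.192.16.0/20 (9.192.16.0 - 9.192.31.255) does not contain 9.192.2.52
  73.192.0.0/15 (73.192.0.0 - 73.193.255.255) does not contain 9.192.2.52
  9.194.0.0/15 (9.194.0.0 - 9.195.255.255) does not contain 9.192.2.52
Longest matching prefix is /14 -> next hop 200.198.235.64.

200.198.235.64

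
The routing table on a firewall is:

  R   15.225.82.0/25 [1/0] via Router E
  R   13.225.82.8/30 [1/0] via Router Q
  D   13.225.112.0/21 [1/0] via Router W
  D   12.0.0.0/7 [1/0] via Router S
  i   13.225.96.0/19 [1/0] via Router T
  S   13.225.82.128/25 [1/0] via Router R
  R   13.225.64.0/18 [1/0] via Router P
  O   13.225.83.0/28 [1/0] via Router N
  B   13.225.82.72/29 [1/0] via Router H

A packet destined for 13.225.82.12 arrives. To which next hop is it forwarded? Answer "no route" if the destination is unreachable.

Routes whose prefix contains 13.225.82.12:
  12.0.0.0/7 (12.0.0.0 - 13.255.255.255) -> Router S
  13.225.64.0/18 (13.225.64.0 - 13.225.127.255) -> Router P
More-specific entries that do NOT match:
  13.225.82.8/30 (13.225.82.8 - 13.225.82.11) does not contain 13.225.82.12
  13.225.82.72/29 (13.225.82.72 - 13.225.82.79) does not contain 13.225.82.12
  13.225.83.0/28 (13.225.83.0 - 13.225.83.15) does not contain 13.225.82.12
  15.225.82.0/25 (15.225.82.0 - 15.225.82.127) does not contain 13.225.82.12
  13.225.82.128/25 (13.225.82.128 - 13.225.82.255) does not contain 13.225.82.12
  13.225.112.0/21 (13.225.112.0 - 13.225.119.255) does not contain 13.225.82.12
  13.225.96.0/19 (13.225.96.0 - 13.225.127.255) does not contain 13.225.82.12
Longest matching prefix is /18 -> next hop Router P.

Router P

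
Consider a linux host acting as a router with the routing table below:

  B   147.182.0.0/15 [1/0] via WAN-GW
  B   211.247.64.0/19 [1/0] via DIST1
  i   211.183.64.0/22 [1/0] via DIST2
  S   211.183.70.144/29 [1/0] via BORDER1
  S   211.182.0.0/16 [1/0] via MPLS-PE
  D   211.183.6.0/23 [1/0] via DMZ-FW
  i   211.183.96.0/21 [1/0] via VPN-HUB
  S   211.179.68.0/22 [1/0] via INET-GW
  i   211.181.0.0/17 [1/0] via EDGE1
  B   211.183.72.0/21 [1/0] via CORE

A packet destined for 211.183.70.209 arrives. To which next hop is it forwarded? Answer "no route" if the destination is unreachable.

No entry's prefix contains 211.183.70.209; there is no default route.

no route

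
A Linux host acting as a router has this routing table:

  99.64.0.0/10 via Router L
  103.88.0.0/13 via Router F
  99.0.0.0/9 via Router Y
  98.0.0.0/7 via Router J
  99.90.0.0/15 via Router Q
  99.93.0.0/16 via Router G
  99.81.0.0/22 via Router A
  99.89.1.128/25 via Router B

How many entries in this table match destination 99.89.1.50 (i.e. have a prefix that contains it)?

3

Prefixes containing 99.89.1.50:
  98.0.0.0/7 (98.0.0.0 - 99.255.255.255)
  99.0.0.0/9 (99.0.0.0 - 99.127.255.255)
  99.64.0.0/10 (99.64.0.0 - 99.127.255.255)
Total matching entries: 3.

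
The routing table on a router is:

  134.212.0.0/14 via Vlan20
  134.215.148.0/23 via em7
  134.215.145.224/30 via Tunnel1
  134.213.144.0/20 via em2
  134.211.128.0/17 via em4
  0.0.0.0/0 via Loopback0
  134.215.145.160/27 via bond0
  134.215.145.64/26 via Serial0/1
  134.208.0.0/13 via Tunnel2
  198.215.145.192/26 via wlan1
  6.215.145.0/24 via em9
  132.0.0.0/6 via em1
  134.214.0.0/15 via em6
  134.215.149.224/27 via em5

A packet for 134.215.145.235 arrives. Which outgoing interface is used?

Routes whose prefix contains 134.215.145.235:
  0.0.0.0/0 (default, matches everything) -> Loopback0
  132.0.0.0/6 (132.0.0.0 - 135.255.255.255) -> em1
  134.208.0.0/13 (134.208.0.0 - 134.215.255.255) -> Tunnel2
  134.212.0.0/14 (134.212.0.0 - 134.215.255.255) -> Vlan20
  134.214.0.0/15 (134.214.0.0 - 134.215.255.255) -> em6
More-specific entries that do NOT match:
  134.215.145.224/30 (134.215.145.224 - 134.215.145.227) does not contain 134.215.145.235
  134.215.145.160/27 (134.215.145.160 - 134.215.145.191) does not contain 134.215.145.235
  134.215.149.224/27 (134.215.149.224 - 134.215.149.255) does not contain 134.215.145.235
  134.215.145.64/26 (134.215.145.64 - 134.215.145.127) does not contain 134.215.145.235
  198.215.145.192/26 (198.215.145.192 - 198.215.145.255) does not contain 134.215.145.235
  6.215.145.0/24 (6.215.145.0 - 6.215.145.255) does not contain 134.215.145.235
  134.215.148.0/23 (134.215.148.0 - 134.215.149.255) does not contain 134.215.145.235
  134.213.144.0/20 (134.213.144.0 - 134.213.159.255) does not contain 134.215.145.235
  134.211.128.0/17 (134.211.128.0 - 134.211.255.255) does not contain 134.215.145.235
Longest matching prefix is /15 -> interface em6.

em6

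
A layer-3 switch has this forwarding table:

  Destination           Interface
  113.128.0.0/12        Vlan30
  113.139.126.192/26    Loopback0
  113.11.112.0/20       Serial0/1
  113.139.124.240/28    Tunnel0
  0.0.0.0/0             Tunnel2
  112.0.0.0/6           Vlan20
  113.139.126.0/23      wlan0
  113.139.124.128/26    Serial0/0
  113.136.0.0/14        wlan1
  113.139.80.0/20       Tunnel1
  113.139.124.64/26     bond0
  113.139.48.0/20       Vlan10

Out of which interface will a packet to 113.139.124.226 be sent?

wlan1

Routes whose prefix contains 113.139.124.226:
  0.0.0.0/0 (default, matches everything) -> Tunnel2
  112.0.0.0/6 (112.0.0.0 - 115.255.255.255) -> Vlan20
  113.128.0.0/12 (113.128.0.0 - 113.143.255.255) -> Vlan30
  113.136.0.0/14 (113.136.0.0 - 113.139.255.255) -> wlan1
More-specific entries that do NOT match:
  113.139.124.240/28 (113.139.124.240 - 113.139.124.255) does not contain 113.139.124.226
  113.139.126.192/26 (113.139.126.192 - 113.139.126.255) does not contain 113.139.124.226
  113.139.124.128/26 (113.139.124.128 - 113.139.124.191) does not contain 113.139.124.226
  113.139.124.64/26 (113.139.124.64 - 113.139.124.127) does not contain 113.139.124.226
  113.139.126.0/23 (113.139.126.0 - 113.139.127.255) does not contain 113.139.124.226
  113.11.112.0/20 (113.11.112.0 - 113.11.127.255) does not contain 113.139.124.226
  113.139.80.0/20 (113.139.80.0 - 113.139.95.255) does not contain 113.139.124.226
  113.139.48.0/20 (113.139.48.0 - 113.139.63.255) does not contain 113.139.124.226
Longest matching prefix is /14 -> interface wlan1.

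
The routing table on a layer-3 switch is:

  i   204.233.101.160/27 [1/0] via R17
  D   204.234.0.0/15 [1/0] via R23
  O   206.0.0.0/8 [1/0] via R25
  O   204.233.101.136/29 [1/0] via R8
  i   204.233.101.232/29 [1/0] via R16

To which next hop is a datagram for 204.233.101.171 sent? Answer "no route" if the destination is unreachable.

R17

Routes whose prefix contains 204.233.101.171:
  204.233.101.160/27 (204.233.101.160 - 204.233.101.191) -> R17
More-specific entries that do NOT match:
  204.233.101.136/29 (204.233.101.136 - 204.233.101.143) does not contain 204.233.101.171
  204.233.101.232/29 (204.233.101.232 - 204.233.101.239) does not contain 204.233.101.171
Longest matching prefix is /27 -> next hop R17.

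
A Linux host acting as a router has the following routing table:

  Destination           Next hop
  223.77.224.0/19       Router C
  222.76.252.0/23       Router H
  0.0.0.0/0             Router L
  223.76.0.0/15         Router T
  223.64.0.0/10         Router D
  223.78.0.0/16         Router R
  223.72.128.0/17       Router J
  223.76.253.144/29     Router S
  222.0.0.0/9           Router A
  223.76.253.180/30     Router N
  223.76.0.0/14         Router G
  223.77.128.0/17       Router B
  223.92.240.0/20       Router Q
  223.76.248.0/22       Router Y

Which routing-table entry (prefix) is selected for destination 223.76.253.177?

223.76.0.0/15

Entries matching 223.76.253.177:
  0.0.0.0/0 (default, matches everything)
  223.64.0.0/10 (223.64.0.0 - 223.127.255.255)
  223.76.0.0/14 (223.76.0.0 - 223.79.255.255)
  223.76.0.0/15 (223.76.0.0 - 223.77.255.255)
Most specific is 223.76.0.0/15.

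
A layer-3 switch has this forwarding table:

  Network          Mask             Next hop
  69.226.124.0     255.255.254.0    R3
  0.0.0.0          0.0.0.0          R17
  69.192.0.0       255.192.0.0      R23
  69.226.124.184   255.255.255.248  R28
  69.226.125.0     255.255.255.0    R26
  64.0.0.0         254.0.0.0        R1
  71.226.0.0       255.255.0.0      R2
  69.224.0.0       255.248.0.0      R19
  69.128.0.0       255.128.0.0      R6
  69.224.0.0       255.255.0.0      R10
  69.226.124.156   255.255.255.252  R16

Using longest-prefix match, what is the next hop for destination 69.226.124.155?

R3

Routes whose prefix contains 69.226.124.155:
  0.0.0.0/0 (default, matches everything) -> R17
  69.128.0.0/9 (69.128.0.0 - 69.255.255.255) -> R6
  69.192.0.0/10 (69.192.0.0 - 69.255.255.255) -> R23
  69.224.0.0/13 (69.224.0.0 - 69.231.255.255) -> R19
  69.226.124.0/23 (69.226.124.0 - 69.226.125.255) -> R3
More-specific entries that do NOT match:
  69.226.124.156/30 (69.226.124.156 - 69.226.124.159) does not contain 69.226.124.155
  69.226.124.184/29 (69.226.124.184 - 69.226.124.191) does not contain 69.226.124.155
  69.226.125.0/24 (69.226.125.0 - 69.226.125.255) does not contain 69.226.124.155
Longest matching prefix is /23 -> next hop R3.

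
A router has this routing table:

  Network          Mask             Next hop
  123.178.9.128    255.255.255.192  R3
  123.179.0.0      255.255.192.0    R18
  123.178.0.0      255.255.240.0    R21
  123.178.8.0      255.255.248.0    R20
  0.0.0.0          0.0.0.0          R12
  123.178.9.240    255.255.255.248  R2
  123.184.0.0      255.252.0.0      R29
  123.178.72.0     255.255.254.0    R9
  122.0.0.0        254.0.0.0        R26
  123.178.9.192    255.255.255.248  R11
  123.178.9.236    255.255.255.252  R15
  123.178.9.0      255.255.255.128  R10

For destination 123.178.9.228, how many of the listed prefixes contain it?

Prefixes containing 123.178.9.228:
  0.0.0.0/0 (default, matches everything)
  122.0.0.0/7 (122.0.0.0 - 123.255.255.255)
  123.178.0.0/20 (123.178.0.0 - 123.178.15.255)
  123.178.8.0/21 (123.178.8.0 - 123.178.15.255)
Total matching entries: 4.

4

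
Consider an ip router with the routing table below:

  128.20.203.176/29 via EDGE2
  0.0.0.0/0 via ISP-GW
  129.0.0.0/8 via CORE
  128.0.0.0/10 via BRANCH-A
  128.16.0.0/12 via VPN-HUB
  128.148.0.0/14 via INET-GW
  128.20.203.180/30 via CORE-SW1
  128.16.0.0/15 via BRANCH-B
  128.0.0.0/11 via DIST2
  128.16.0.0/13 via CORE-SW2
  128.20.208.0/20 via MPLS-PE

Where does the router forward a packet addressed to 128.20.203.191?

CORE-SW2

Routes whose prefix contains 128.20.203.191:
  0.0.0.0/0 (default, matches everything) -> ISP-GW
  128.0.0.0/10 (128.0.0.0 - 128.63.255.255) -> BRANCH-A
  128.0.0.0/11 (128.0.0.0 - 128.31.255.255) -> DIST2
  128.16.0.0/12 (128.16.0.0 - 128.31.255.255) -> VPN-HUB
  128.16.0.0/13 (128.16.0.0 - 128.23.255.255) -> CORE-SW2
More-specific entries that do NOT match:
  128.20.203.180/30 (128.20.203.180 - 128.20.203.183) does not contain 128.20.203.191
  128.20.203.176/29 (128.20.203.176 - 128.20.203.183) does not contain 128.20.203.191
  128.20.208.0/20 (128.20.208.0 - 128.20.223.255) does not contain 128.20.203.191
  128.16.0.0/15 (128.16.0.0 - 128.17.255.255) does not contain 128.20.203.191
  128.148.0.0/14 (128.148.0.0 - 128.151.255.255) does not contain 128.20.203.191
Longest matching prefix is /13 -> next hop CORE-SW2.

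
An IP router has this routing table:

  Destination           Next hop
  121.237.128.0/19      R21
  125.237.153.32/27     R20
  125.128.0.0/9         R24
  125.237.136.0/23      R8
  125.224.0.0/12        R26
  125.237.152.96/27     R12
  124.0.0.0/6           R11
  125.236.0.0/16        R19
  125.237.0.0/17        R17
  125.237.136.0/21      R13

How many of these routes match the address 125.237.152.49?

3

Prefixes containing 125.237.152.49:
  124.0.0.0/6 (124.0.0.0 - 127.255.255.255)
  125.128.0.0/9 (125.128.0.0 - 125.255.255.255)
  125.224.0.0/12 (125.224.0.0 - 125.239.255.255)
Total matching entries: 3.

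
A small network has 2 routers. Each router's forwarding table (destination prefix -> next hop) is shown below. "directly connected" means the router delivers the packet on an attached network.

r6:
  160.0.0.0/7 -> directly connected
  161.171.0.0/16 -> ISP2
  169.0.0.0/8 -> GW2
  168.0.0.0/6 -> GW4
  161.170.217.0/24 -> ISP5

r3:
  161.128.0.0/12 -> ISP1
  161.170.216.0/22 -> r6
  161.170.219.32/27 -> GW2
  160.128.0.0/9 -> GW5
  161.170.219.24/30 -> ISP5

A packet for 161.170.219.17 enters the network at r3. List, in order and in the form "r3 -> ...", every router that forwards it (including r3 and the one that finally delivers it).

r3 -> r6

At r3: longest match for 161.170.219.17 is 161.170.216.0/22 -> r6
At r6: longest match for 161.170.219.17 is 160.0.0.0/7 -> directly connected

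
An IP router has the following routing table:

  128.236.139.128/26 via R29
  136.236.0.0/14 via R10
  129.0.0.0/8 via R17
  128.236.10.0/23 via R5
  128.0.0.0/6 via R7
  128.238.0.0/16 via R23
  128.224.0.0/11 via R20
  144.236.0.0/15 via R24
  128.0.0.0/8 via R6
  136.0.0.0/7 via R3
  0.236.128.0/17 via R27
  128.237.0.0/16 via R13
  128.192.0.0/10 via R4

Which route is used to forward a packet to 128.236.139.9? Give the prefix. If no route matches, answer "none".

Entries matching 128.236.139.9:
  128.0.0.0/6 (128.0.0.0 - 131.255.255.255)
  128.0.0.0/8 (128.0.0.0 - 128.255.255.255)
  128.192.0.0/10 (128.192.0.0 - 128.255.255.255)
  128.224.0.0/11 (128.224.0.0 - 128.255.255.255)
Most specific is 128.224.0.0/11.

128.224.0.0/11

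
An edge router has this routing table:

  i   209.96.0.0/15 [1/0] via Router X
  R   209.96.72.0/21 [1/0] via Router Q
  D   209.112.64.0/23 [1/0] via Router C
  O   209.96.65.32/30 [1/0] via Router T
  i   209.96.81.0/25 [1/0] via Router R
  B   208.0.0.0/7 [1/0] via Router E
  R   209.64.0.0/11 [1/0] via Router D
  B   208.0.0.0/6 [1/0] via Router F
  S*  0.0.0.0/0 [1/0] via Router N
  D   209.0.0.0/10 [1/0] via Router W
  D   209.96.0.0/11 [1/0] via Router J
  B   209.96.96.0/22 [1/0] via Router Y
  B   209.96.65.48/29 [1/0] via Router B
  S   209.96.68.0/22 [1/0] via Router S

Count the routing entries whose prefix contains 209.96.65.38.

Prefixes containing 209.96.65.38:
  0.0.0.0/0 (default, matches everything)
  208.0.0.0/6 (208.0.0.0 - 211.255.255.255)
  208.0.0.0/7 (208.0.0.0 - 209.255.255.255)
  209.96.0.0/11 (209.96.0.0 - 209.127.255.255)
  209.96.0.0/15 (209.96.0.0 - 209.97.255.255)
Total matching entries: 5.

5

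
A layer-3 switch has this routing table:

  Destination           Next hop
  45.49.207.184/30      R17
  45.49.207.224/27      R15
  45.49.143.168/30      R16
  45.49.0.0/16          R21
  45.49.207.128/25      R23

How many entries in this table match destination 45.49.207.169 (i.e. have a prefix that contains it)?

Prefixes containing 45.49.207.169:
  45.49.0.0/16 (45.49.0.0 - 45.49.255.255)
  45.49.207.128/25 (45.49.207.128 - 45.49.207.255)
Total matching entries: 2.

2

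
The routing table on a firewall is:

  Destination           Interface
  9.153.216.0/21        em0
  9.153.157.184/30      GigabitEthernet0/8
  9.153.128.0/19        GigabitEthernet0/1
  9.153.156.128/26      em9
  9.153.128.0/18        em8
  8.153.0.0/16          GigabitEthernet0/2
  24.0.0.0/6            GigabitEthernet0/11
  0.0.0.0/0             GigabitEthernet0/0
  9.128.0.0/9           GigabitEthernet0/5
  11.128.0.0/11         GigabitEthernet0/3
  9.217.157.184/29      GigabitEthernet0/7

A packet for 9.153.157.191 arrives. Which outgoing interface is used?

GigabitEthernet0/1

Routes whose prefix contains 9.153.157.191:
  0.0.0.0/0 (default, matches everything) -> GigabitEthernet0/0
  9.128.0.0/9 (9.128.0.0 - 9.255.255.255) -> GigabitEthernet0/5
  9.153.128.0/18 (9.153.128.0 - 9.153.191.255) -> em8
  9.153.128.0/19 (9.153.128.0 - 9.153.159.255) -> GigabitEthernet0/1
More-specific entries that do NOT match:
  9.153.157.184/30 (9.153.157.184 - 9.153.157.187) does not contain 9.153.157.191
  9.217.157.184/29 (9.217.157.184 - 9.217.157.191) does not contain 9.153.157.191
  9.153.156.128/26 (9.153.156.128 - 9.153.156.191) does not contain 9.153.157.191
  9.153.216.0/21 (9.153.216.0 - 9.153.223.255) does not contain 9.153.157.191
Longest matching prefix is /19 -> interface GigabitEthernet0/1.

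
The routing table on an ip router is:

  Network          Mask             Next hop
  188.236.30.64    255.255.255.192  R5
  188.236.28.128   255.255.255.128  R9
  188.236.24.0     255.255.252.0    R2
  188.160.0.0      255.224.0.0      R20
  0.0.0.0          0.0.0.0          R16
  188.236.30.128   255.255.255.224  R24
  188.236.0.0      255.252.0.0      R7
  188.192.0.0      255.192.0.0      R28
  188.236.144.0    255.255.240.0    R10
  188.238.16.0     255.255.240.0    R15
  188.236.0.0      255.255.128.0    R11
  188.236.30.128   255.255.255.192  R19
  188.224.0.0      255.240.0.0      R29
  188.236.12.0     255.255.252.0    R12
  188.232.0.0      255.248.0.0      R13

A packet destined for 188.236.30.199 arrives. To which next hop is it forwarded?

Routes whose prefix contains 188.236.30.199:
  0.0.0.0/0 (default, matches everything) -> R16
  188.192.0.0/10 (188.192.0.0 - 188.255.255.255) -> R28
  188.224.0.0/12 (188.224.0.0 - 188.239.255.255) -> R29
  188.232.0.0/13 (188.232.0.0 - 188.239.255.255) -> R13
  188.236.0.0/14 (188.236.0.0 - 188.239.255.255) -> R7
  188.236.0.0/17 (188.236.0.0 - 188.236.127.255) -> R11
More-specific entries that do NOT match:
  188.236.30.128/27 (188.236.30.128 - 188.236.30.159) does not contain 188.236.30.199
  188.236.30.64/26 (188.236.30.64 - 188.236.30.127) does not contain 188.236.30.199
  188.236.30.128/26 (188.236.30.128 - 188.236.30.191) does not contain 188.236.30.199
  188.236.28.128/25 (188.236.28.128 - 188.236.28.255) does not contain 188.236.30.199
  188.236.24.0/22 (188.236.24.0 - 188.236.27.255) does not contain 188.236.30.199
  188.236.12.0/22 (188.236.12.0 - 188.236.15.255) does not contain 188.236.30.199
  188.236.144.0/20 (188.236.144.0 - 188.236.159.255) does not contain 188.236.30.199
  188.238.16.0/20 (188.238.16.0 - 188.238.31.255) does not contain 188.236.30.199
Longest matching prefix is /17 -> next hop R11.

R11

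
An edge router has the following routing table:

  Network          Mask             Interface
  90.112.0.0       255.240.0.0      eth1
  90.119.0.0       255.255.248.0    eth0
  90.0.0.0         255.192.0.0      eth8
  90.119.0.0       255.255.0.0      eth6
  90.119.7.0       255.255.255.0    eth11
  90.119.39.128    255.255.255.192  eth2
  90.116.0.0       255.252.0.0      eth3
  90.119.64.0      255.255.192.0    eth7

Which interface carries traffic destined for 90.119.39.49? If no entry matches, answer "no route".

eth6

Routes whose prefix contains 90.119.39.49:
  90.112.0.0/12 (90.112.0.0 - 90.127.255.255) -> eth1
  90.116.0.0/14 (90.116.0.0 - 90.119.255.255) -> eth3
  90.119.0.0/16 (90.119.0.0 - 90.119.255.255) -> eth6
More-specific entries that do NOT match:
  90.119.39.128/26 (90.119.39.128 - 90.119.39.191) does not contain 90.119.39.49
  90.119.7.0/24 (90.119.7.0 - 90.119.7.255) does not contain 90.119.39.49
  90.119.0.0/21 (90.119.0.0 - 90.119.7.255) does not contain 90.119.39.49
  90.119.64.0/18 (90.119.64.0 - 90.119.127.255) does not contain 90.119.39.49
Longest matching prefix is /16 -> interface eth6.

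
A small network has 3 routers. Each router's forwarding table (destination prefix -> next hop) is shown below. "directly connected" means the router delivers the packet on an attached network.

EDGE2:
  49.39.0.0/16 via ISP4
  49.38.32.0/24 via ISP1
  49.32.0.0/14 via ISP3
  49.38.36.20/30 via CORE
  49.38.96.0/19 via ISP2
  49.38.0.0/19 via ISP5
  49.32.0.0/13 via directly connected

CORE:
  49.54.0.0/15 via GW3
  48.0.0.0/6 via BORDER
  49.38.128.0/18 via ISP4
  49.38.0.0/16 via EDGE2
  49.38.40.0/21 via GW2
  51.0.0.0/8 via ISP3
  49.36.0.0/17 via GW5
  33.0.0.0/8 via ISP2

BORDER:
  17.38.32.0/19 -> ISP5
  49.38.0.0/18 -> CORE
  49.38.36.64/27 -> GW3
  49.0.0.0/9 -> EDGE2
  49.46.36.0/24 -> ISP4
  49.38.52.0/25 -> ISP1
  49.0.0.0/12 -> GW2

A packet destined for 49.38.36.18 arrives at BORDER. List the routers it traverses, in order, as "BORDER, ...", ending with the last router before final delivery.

BORDER, CORE, EDGE2

At BORDER: longest match for 49.38.36.18 is 49.38.0.0/18 -> CORE
At CORE: longest match for 49.38.36.18 is 49.38.0.0/16 -> EDGE2
At EDGE2: longest match for 49.38.36.18 is 49.32.0.0/13 -> directly connected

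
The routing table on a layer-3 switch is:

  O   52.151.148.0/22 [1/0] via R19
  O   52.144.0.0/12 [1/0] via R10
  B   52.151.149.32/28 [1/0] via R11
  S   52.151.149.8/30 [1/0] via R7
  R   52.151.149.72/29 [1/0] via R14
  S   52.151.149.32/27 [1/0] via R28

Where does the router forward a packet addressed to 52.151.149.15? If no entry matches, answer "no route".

Routes whose prefix contains 52.151.149.15:
  52.144.0.0/12 (52.144.0.0 - 52.159.255.255) -> R10
  52.151.148.0/22 (52.151.148.0 - 52.151.151.255) -> R19
More-specific entries that do NOT match:
  52.151.149.8/30 (52.151.149.8 - 52.151.149.11) does not contain 52.151.149.15
  52.151.149.72/29 (52.151.149.72 - 52.151.149.79) does not contain 52.151.149.15
  52.151.149.32/28 (52.151.149.32 - 52.151.149.47) does not contain 52.151.149.15
  52.151.149.32/27 (52.151.149.32 - 52.151.149.63) does not contain 52.151.149.15
Longest matching prefix is /22 -> next hop R19.

R19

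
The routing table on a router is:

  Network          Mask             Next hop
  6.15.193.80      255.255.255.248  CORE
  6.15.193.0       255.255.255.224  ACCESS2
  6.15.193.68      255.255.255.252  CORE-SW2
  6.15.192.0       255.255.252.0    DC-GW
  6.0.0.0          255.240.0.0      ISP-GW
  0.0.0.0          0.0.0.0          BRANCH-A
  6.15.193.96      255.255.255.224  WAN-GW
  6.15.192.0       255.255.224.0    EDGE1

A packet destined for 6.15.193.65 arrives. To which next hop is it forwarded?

Routes whose prefix contains 6.15.193.65:
  0.0.0.0/0 (default, matches everything) -> BRANCH-A
  6.0.0.0/12 (6.0.0.0 - 6.15.255.255) -> ISP-GW
  6.15.192.0/19 (6.15.192.0 - 6.15.223.255) -> EDGE1
  6.15.192.0/22 (6.15.192.0 - 6.15.195.255) -> DC-GW
More-specific entries that do NOT match:
  6.15.193.68/30 (6.15.193.68 - 6.15.193.71) does not contain 6.15.193.65
  6.15.193.80/29 (6.15.193.80 - 6.15.193.87) does not contain 6.15.193.65
  6.15.193.0/27 (6.15.193.0 - 6.15.193.31) does not contain 6.15.193.65
  6.15.193.96/27 (6.15.193.96 - 6.15.193.127) does not contain 6.15.193.65
Longest matching prefix is /22 -> next hop DC-GW.

DC-GW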